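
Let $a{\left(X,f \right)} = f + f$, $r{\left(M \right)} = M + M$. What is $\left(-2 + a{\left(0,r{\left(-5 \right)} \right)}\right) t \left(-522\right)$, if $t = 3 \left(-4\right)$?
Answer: $-137808$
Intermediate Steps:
$r{\left(M \right)} = 2 M$
$a{\left(X,f \right)} = 2 f$
$t = -12$
$\left(-2 + a{\left(0,r{\left(-5 \right)} \right)}\right) t \left(-522\right) = \left(-2 + 2 \cdot 2 \left(-5\right)\right) \left(-12\right) \left(-522\right) = \left(-2 + 2 \left(-10\right)\right) \left(-12\right) \left(-522\right) = \left(-2 - 20\right) \left(-12\right) \left(-522\right) = \left(-22\right) \left(-12\right) \left(-522\right) = 264 \left(-522\right) = -137808$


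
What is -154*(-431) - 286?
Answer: 66088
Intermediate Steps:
-154*(-431) - 286 = 66374 - 286 = 66088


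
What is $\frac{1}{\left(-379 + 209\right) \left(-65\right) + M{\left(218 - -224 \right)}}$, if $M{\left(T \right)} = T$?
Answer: $\frac{1}{11492} \approx 8.7017 \cdot 10^{-5}$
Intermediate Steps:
$\frac{1}{\left(-379 + 209\right) \left(-65\right) + M{\left(218 - -224 \right)}} = \frac{1}{\left(-379 + 209\right) \left(-65\right) + \left(218 - -224\right)} = \frac{1}{\left(-170\right) \left(-65\right) + \left(218 + 224\right)} = \frac{1}{11050 + 442} = \frac{1}{11492}$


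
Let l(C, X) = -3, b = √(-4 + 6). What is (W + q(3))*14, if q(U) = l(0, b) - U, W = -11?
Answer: -238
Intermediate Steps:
b = √2 ≈ 1.4142
q(U) = -3 - U
(W + q(3))*14 = (-11 + (-3 - 1*3))*14 = (-11 + (-3 - 3))*14 = (-11 - 6)*14 = -17*14 = -238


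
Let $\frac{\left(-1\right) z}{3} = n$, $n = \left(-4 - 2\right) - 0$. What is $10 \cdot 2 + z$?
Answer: $38$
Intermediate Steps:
$n = -6$ ($n = \left(-4 - 2\right) + 0 = -6 + 0 = -6$)
$z = 18$ ($z = \left(-3\right) \left(-6\right) = 18$)
$10 \cdot 2 + z = 10 \cdot 2 + 18 = 20 + 18 = 38$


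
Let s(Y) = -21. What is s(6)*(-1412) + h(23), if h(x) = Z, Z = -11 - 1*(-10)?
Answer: 29651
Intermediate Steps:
Z = -1 (Z = -11 + 10 = -1)
h(x) = -1
s(6)*(-1412) + h(23) = -21*(-1412) - 1 = 29652 - 1 = 29651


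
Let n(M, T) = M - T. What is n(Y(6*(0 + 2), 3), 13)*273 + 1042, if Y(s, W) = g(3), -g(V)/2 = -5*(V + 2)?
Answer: 11143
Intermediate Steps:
g(V) = 20 + 10*V (g(V) = -(-10)*(V + 2) = -(-10)*(2 + V) = -2*(-10 - 5*V) = 20 + 10*V)
Y(s, W) = 50 (Y(s, W) = 20 + 10*3 = 20 + 30 = 50)
n(Y(6*(0 + 2), 3), 13)*273 + 1042 = (50 - 1*13)*273 + 1042 = (50 - 13)*273 + 1042 = 37*273 + 1042 = 10101 + 1042 = 11143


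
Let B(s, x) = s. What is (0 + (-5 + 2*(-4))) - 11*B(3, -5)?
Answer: -46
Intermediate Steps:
(0 + (-5 + 2*(-4))) - 11*B(3, -5) = (0 + (-5 + 2*(-4))) - 11*3 = (0 + (-5 - 8)) - 11*3 = (0 - 13) - 33 = -13 - 33 = -46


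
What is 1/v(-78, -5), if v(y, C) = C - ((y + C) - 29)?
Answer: 1/107 ≈ 0.0093458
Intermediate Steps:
v(y, C) = 29 - y (v(y, C) = C - ((C + y) - 29) = C - (-29 + C + y) = C + (29 - C - y) = 29 - y)
1/v(-78, -5) = 1/(29 - 1*(-78)) = 1/(29 + 78) = 1/107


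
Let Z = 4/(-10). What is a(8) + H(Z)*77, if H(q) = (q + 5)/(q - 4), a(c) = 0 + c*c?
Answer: -33/2 ≈ -16.500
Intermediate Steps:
a(c) = c² (a(c) = 0 + c² = c²)
Z = -⅖ (Z = 4*(-⅒) = -⅖ ≈ -0.40000)
H(q) = (5 + q)/(-4 + q)
a(8) + H(Z)*77 = 8² + ((5 - ⅖)/(-4 - ⅖))*77 = 64 + ((23/5)/(-22/5))*77 = 64 - 5/22*23/5*77 = 64 - 23/22*77 = 64 - 161/2 = -33/2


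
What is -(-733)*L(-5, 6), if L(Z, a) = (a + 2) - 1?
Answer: 5131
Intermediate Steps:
L(Z, a) = 1 + a (L(Z, a) = (2 + a) - 1 = 1 + a)
-(-733)*L(-5, 6) = -(-733)*(1 + 6) = -(-733)*7 = -1*(-5131) = 5131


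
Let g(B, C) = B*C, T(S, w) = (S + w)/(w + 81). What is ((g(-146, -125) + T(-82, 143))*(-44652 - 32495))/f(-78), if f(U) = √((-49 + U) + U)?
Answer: 45054520281*I*√205/6560 ≈ 9.8336e+7*I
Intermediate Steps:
f(U) = √(-49 + 2*U)
T(S, w) = (S + w)/(81 + w)
((g(-146, -125) + T(-82, 143))*(-44652 - 32495))/f(-78) = ((-146*(-125) + (-82 + 143)/(81 + 143))*(-44652 - 32495))/(√(-49 + 2*(-78))) = ((18250 + 61/224)*(-77147))/(√(-49 - 156)) = ((18250 + (1/224)*61)*(-77147))/(√(-205)) = ((18250 + 61/224)*(-77147))/((I*√205)) = ((4088061/224)*(-77147))*(-I*√205/205) = -(-45054520281)*I*√205/6560 = 45054520281*I*√205/6560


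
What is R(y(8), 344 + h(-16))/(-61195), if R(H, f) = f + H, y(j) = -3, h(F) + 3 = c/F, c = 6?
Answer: -2701/489560 ≈ -0.0055172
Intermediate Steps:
h(F) = -3 + 6/F
R(H, f) = H + f
R(y(8), 344 + h(-16))/(-61195) = (-3 + (344 + (-3 + 6/(-16))))/(-61195) = (-3 + (344 + (-3 + 6*(-1/16))))*(-1/61195) = (-3 + (344 + (-3 - 3/8)))*(-1/61195) = (-3 + (344 - 27/8))*(-1/61195) = (-3 + 2725/8)*(-1/61195) = (2701/8)*(-1/61195) = -2701/489560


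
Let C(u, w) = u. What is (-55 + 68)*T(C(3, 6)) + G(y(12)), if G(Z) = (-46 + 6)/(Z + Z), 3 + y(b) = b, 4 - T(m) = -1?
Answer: 565/9 ≈ 62.778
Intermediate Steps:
T(m) = 5 (T(m) = 4 - 1*(-1) = 4 + 1 = 5)
y(b) = -3 + b
G(Z) = -20/Z (G(Z) = -40*1/(2*Z) = -20/Z)
(-55 + 68)*T(C(3, 6)) + G(y(12)) = (-55 + 68)*5 - 20/(-3 + 12) = 13*5 - 20/9 = 65 - 20*⅑ = 65 - 20/9 = 565/9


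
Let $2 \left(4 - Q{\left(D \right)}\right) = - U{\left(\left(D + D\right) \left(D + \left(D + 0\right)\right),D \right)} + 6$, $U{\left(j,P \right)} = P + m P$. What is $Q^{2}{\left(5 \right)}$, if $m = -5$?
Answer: $81$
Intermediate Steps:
$U{\left(j,P \right)} = - 4 P$ ($U{\left(j,P \right)} = P - 5 P = - 4 P$)
$Q{\left(D \right)} = 1 - 2 D$ ($Q{\left(D \right)} = 4 - \frac{- \left(-4\right) D + 6}{2} = 4 - \frac{4 D + 6}{2} = 4 - \frac{6 + 4 D}{2} = 4 - \left(3 + 2 D\right) = 1 - 2 D$)
$Q^{2}{\left(5 \right)} = \left(1 - 10\right)^{2} = \left(-9\right)^{2} = 81$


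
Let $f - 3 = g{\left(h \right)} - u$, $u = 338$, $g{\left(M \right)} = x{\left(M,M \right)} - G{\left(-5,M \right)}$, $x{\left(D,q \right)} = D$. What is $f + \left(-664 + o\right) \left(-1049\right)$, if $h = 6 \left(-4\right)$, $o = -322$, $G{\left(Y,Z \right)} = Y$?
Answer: $1033960$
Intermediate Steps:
$h = -24$
$g{\left(M \right)} = 5 + M$ ($g{\left(M \right)} = M - -5 = M + 5 = 5 + M$)
$f = -354$ ($f = 3 + \left(\left(5 - 24\right) - 338\right) = 3 - 357 = -354$)
$f + \left(-664 + o\right) \left(-1049\right) = -354 + \left(-664 - 322\right) \left(-1049\right) = -354 - -1034314 = -354 + 1034314 = 1033960$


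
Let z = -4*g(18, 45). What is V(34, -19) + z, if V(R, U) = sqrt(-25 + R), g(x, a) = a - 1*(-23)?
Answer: -269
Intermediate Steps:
g(x, a) = 23 + a (g(x, a) = a + 23 = 23 + a)
z = -272 (z = -4*(23 + 45) = -4*68 = -272)
V(34, -19) + z = sqrt(-25 + 34) - 272 = sqrt(9) - 272 = 3 - 272 = -269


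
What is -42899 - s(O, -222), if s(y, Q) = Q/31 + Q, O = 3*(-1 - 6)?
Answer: -1322765/31 ≈ -42670.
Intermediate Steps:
O = -21 (O = 3*(-7) = -21)
s(y, Q) = 32*Q/31 (s(y, Q) = Q*(1/31) + Q = Q/31 + Q = 32*Q/31)
-42899 - s(O, -222) = -42899 - 32*(-222)/31 = -42899 - 1*(-7104/31) = -42899 + 7104/31 = -1322765/31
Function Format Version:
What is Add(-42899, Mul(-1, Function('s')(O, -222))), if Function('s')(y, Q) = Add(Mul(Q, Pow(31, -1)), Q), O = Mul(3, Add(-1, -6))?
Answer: Rational(-1322765, 31) ≈ -42670.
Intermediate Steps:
O = -21 (O = Mul(3, -7) = -21)
Function('s')(y, Q) = Mul(Rational(32, 31), Q) (Function('s')(y, Q) = Add(Mul(Q, Rational(1, 31)), Q) = Add(Mul(Rational(1, 31), Q), Q) = Mul(Rational(32, 31), Q))
Add(-42899, Mul(-1, Function('s')(O, -222))) = Add(-42899, Mul(-1, Mul(Rational(32, 31), -222))) = Add(-42899, Mul(-1, Rational(-7104, 31))) = Add(-42899, Rational(7104, 31)) = Rational(-1322765, 31)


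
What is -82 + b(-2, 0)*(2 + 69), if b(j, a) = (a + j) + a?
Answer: -224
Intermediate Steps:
b(j, a) = j + 2*a
-82 + b(-2, 0)*(2 + 69) = -82 + (-2 + 2*0)*(2 + 69) = -82 + (-2 + 0)*71 = -82 - 2*71 = -82 - 142 = -224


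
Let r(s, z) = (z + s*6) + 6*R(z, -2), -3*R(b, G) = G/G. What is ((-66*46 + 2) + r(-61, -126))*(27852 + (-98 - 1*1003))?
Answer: -94377528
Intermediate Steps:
R(b, G) = -1/3 (R(b, G) = -G/(3*G) = -1/3*1 = -1/3)
r(s, z) = -2 + z + 6*s (r(s, z) = (z + s*6) + 6*(-1/3) = (z + 6*s) - 2 = -2 + z + 6*s)
((-66*46 + 2) + r(-61, -126))*(27852 + (-98 - 1*1003)) = ((-66*46 + 2) + (-2 - 126 + 6*(-61)))*(27852 + (-98 - 1*1003)) = ((-3036 + 2) + (-2 - 126 - 366))*(27852 + (-98 - 1003)) = (-3034 - 494)*(27852 - 1101) = -3528*26751 = -94377528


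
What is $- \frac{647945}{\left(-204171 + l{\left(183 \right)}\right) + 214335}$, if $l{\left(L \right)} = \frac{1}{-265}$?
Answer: $- \frac{171705425}{2693459} \approx -63.749$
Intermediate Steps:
$l{\left(L \right)} = - \frac{1}{265}$
$- \frac{647945}{\left(-204171 + l{\left(183 \right)}\right) + 214335} = - \frac{647945}{\left(-204171 - \frac{1}{265}\right) + 214335} = - \frac{647945}{- \frac{54105316}{265} + 214335} = - \frac{647945}{\frac{2693459}{265}} = \left(-647945\right) \frac{265}{2693459} = - \frac{171705425}{2693459}$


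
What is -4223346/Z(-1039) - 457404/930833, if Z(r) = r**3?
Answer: -509103305372658/1044043068061727 ≈ -0.48763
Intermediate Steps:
-4223346/Z(-1039) - 457404/930833 = -4223346/((-1039)**3) - 457404/930833 = -4223346/(-1121622319) - 457404*1/930833 = -4223346*(-1/1121622319) - 457404/930833 = 4223346/1121622319 - 457404/930833 = -509103305372658/1044043068061727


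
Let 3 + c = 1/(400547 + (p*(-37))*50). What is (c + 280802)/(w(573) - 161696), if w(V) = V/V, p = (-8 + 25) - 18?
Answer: -112992675204/65065582915 ≈ -1.7366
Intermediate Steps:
p = -1 (p = 17 - 18 = -1)
w(V) = 1
c = -1207190/402397 (c = -3 + 1/(400547 - 1*(-37)*50) = -3 + 1/(400547 + 37*50) = -3 + 1/(400547 + 1850) = -3 + 1/402397 = -1207190/402397 ≈ -3.0000)
(c + 280802)/(w(573) - 161696) = (-1207190/402397 + 280802)/(1 - 161696) = (112992675204/402397)/(-161695) = (112992675204/402397)*(-1/161695) = -112992675204/65065582915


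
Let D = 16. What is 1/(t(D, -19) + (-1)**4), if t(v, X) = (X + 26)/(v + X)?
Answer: -3/4 ≈ -0.75000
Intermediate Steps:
t(v, X) = (26 + X)/(X + v)
1/(t(D, -19) + (-1)**4) = 1/((26 - 19)/(-19 + 16) + (-1)**4) = 1/(7/(-3) + 1) = 1/(-1/3*7 + 1) = 1/(-7/3 + 1) = 1/(-4/3) = -3/4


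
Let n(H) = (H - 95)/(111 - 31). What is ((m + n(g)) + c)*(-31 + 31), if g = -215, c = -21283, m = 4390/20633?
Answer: 0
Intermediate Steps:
m = 10/47 (m = 4390*(1/20633) = 10/47 ≈ 0.21277)
n(H) = -19/16 + H/80 (n(H) = (-95 + H)/80 = (-95 + H)*(1/80) = -19/16 + H/80)
((m + n(g)) + c)*(-31 + 31) = ((10/47 + (-19/16 + (1/80)*(-215))) - 21283)*(-31 + 31) = ((10/47 + (-19/16 - 43/16)) - 21283)*0 = ((10/47 - 31/8) - 21283)*0 = (-1377/376 - 21283)*0 = -8003785/376*0 = 0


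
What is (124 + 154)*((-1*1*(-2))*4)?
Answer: 2224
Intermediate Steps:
(124 + 154)*((-1*1*(-2))*4) = 278*(-1*(-2)*4) = 278*(2*4) = 278*8 = 2224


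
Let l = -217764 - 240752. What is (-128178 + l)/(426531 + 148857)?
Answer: -293347/287694 ≈ -1.0196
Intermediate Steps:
l = -458516
(-128178 + l)/(426531 + 148857) = (-128178 - 458516)/(426531 + 148857) = -586694/575388 = -586694*1/575388 = -293347/287694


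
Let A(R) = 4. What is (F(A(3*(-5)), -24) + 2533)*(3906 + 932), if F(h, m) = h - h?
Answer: 12254654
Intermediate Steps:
F(h, m) = 0
(F(A(3*(-5)), -24) + 2533)*(3906 + 932) = (0 + 2533)*(3906 + 932) = 2533*4838 = 12254654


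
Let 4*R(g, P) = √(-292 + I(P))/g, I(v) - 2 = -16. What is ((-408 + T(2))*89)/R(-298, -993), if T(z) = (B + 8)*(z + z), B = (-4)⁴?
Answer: 11457504*I*√34/17 ≈ 3.9299e+6*I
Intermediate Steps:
I(v) = -14 (I(v) = 2 - 16 = -14)
B = 256
T(z) = 528*z (T(z) = (256 + 8)*(z + z) = 264*(2*z) = 528*z)
R(g, P) = 3*I*√34/(4*g) (R(g, P) = (√(-292 - 14)/g)/4 = (√(-306)/g)/4 = ((3*I*√34)/g)/4 = (3*I*√34/g)/4 = 3*I*√34/(4*g))
((-408 + T(2))*89)/R(-298, -993) = ((-408 + 528*2)*89)/(((¾)*I*√34/(-298))) = ((-408 + 1056)*89)/(((¾)*I*√34*(-1/298))) = (648*89)/((-3*I*√34/1192)) = 57672*(596*I*√34/51) = 11457504*I*√34/17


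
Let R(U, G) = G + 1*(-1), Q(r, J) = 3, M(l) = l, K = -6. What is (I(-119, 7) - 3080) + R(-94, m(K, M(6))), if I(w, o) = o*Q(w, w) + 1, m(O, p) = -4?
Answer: -3063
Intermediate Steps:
I(w, o) = 1 + 3*o (I(w, o) = o*3 + 1 = 3*o + 1 = 1 + 3*o)
R(U, G) = -1 + G (R(U, G) = G - 1 = -1 + G)
(I(-119, 7) - 3080) + R(-94, m(K, M(6))) = ((1 + 3*7) - 3080) + (-1 - 4) = ((1 + 21) - 3080) - 5 = (22 - 3080) - 5 = -3058 - 5 = -3063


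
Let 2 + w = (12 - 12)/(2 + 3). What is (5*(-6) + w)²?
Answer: 1024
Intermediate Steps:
w = -2 (w = -2 + (12 - 12)/(2 + 3) = -2 + 0/5 = -2 + 0*(⅕) = -2 + 0 = -2)
(5*(-6) + w)² = (5*(-6) - 2)² = (-30 - 2)² = (-32)² = 1024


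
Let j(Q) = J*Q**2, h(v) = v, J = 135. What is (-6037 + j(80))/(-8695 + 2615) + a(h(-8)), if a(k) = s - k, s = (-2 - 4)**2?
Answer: -590443/6080 ≈ -97.112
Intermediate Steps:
j(Q) = 135*Q**2
s = 36 (s = (-6)**2 = 36)
a(k) = 36 - k
(-6037 + j(80))/(-8695 + 2615) + a(h(-8)) = (-6037 + 135*80**2)/(-8695 + 2615) + (36 - 1*(-8)) = (-6037 + 135*6400)/(-6080) + (36 + 8) = (-6037 + 864000)*(-1/6080) + 44 = 857963*(-1/6080) + 44 = -857963/6080 + 44 = -590443/6080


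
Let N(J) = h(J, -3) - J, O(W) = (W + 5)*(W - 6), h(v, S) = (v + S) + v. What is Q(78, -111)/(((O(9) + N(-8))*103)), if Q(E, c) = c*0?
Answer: 0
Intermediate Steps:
h(v, S) = S + 2*v (h(v, S) = (S + v) + v = S + 2*v)
Q(E, c) = 0
O(W) = (-6 + W)*(5 + W) (O(W) = (5 + W)*(-6 + W) = (-6 + W)*(5 + W))
N(J) = -3 + J (N(J) = (-3 + 2*J) - J = -3 + J)
Q(78, -111)/(((O(9) + N(-8))*103)) = 0/((((-30 + 9² - 1*9) + (-3 - 8))*103)) = 0/((((-30 + 81 - 9) - 11)*103)) = 0/(((42 - 11)*103)) = 0/((31*103)) = 0/3193 = 0*(1/3193) = 0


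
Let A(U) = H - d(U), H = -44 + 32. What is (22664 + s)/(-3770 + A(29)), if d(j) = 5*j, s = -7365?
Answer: -15299/3927 ≈ -3.8959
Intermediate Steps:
H = -12
A(U) = -12 - 5*U
(22664 + s)/(-3770 + A(29)) = (22664 - 7365)/(-3770 + (-12 - 5*29)) = 15299/(-3770 + (-12 - 145)) = 15299/(-3770 - 157) = 15299/(-3927) = 15299*(-1/3927) = -15299/3927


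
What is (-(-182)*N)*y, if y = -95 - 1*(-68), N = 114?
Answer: -560196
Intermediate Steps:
y = -27 (y = -95 + 68 = -27)
(-(-182)*N)*y = -(-182)*114*(-27) = -182*(-114)*(-27) = 20748*(-27) = -560196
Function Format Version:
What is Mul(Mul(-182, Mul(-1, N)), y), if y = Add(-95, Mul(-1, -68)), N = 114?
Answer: -560196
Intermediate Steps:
y = -27 (y = Add(-95, 68) = -27)
Mul(Mul(-182, Mul(-1, N)), y) = Mul(Mul(-182, Mul(-1, 114)), -27) = Mul(Mul(-182, -114), -27) = Mul(20748, -27) = -560196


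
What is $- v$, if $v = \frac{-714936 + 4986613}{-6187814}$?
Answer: $\frac{4271677}{6187814} \approx 0.69034$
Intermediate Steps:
$v = - \frac{4271677}{6187814}$ ($v = 4271677 \left(- \frac{1}{6187814}\right) = - \frac{4271677}{6187814} \approx -0.69034$)
$- v = \left(-1\right) \left(- \frac{4271677}{6187814}\right) = \frac{4271677}{6187814}$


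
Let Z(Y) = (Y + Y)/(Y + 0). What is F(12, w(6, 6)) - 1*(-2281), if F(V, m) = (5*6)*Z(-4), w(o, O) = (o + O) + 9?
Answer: 2341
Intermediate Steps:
Z(Y) = 2 (Z(Y) = (2*Y)/Y = 2)
w(o, O) = 9 + O + o (w(o, O) = (O + o) + 9 = 9 + O + o)
F(V, m) = 60 (F(V, m) = (5*6)*2 = 30*2 = 60)
F(12, w(6, 6)) - 1*(-2281) = 60 - 1*(-2281) = 60 + 2281 = 2341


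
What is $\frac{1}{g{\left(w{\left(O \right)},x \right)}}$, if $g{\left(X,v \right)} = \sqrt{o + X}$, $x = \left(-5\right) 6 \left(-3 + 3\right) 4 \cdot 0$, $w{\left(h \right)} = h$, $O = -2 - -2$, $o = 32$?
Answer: $\frac{\sqrt{2}}{8} \approx 0.17678$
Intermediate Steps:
$O = 0$ ($O = -2 + 2 = 0$)
$x = 0$ ($x = - 30 \cdot 0 \cdot 4 \cdot 0 = - 30 \cdot 0 \cdot 0 = \left(-30\right) 0 = 0$)
$g{\left(X,v \right)} = \sqrt{32 + X}$
$\frac{1}{g{\left(w{\left(O \right)},x \right)}} = \frac{1}{\sqrt{32 + 0}} = \frac{1}{\sqrt{32}} = \frac{1}{4 \sqrt{2}} = \frac{\sqrt{2}}{8}$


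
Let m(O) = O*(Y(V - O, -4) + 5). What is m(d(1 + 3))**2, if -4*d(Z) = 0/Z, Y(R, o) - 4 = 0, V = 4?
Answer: 0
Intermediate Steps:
Y(R, o) = 4 (Y(R, o) = 4 + 0 = 4)
d(Z) = 0 (d(Z) = -0/Z = -1/4*0 = 0)
m(O) = 9*O (m(O) = O*(4 + 5) = O*9 = 9*O)
m(d(1 + 3))**2 = (9*0)**2 = 0**2 = 0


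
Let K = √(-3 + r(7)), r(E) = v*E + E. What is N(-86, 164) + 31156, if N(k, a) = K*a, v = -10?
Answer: 31156 + 164*I*√66 ≈ 31156.0 + 1332.3*I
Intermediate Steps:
r(E) = -9*E (r(E) = -10*E + E = -9*E)
K = I*√66 (K = √(-3 - 9*7) = √(-3 - 63) = √(-66) = I*√66 ≈ 8.124*I)
N(k, a) = I*a*√66 (N(k, a) = (I*√66)*a = I*a*√66)
N(-86, 164) + 31156 = I*164*√66 + 31156 = 164*I*√66 + 31156 = 31156 + 164*I*√66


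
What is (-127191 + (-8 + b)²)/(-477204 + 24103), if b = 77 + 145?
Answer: 81395/453101 ≈ 0.17964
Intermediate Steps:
b = 222
(-127191 + (-8 + b)²)/(-477204 + 24103) = (-127191 + (-8 + 222)²)/(-477204 + 24103) = (-127191 + 214²)/(-453101) = (-127191 + 45796)*(-1/453101) = -81395*(-1/453101) = 81395/453101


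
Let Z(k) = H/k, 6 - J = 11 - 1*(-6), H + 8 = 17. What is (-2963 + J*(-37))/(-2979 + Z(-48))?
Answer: 13632/15889 ≈ 0.85795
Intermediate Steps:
H = 9 (H = -8 + 17 = 9)
J = -11 (J = 6 - (11 - 1*(-6)) = 6 - (11 + 6) = 6 - 1*17 = 6 - 17 = -11)
Z(k) = 9/k
(-2963 + J*(-37))/(-2979 + Z(-48)) = (-2963 - 11*(-37))/(-2979 + 9/(-48)) = (-2963 + 407)/(-2979 + 9*(-1/48)) = -2556/(-2979 - 3/16) = -2556/(-47667/16) = -2556*(-16/47667) = 13632/15889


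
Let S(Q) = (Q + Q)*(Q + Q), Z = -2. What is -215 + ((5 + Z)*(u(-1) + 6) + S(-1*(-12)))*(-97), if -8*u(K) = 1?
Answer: -462373/8 ≈ -57797.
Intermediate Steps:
S(Q) = 4*Q² (S(Q) = (2*Q)*(2*Q) = 4*Q²)
u(K) = -⅛ (u(K) = -⅛*1 = -⅛)
-215 + ((5 + Z)*(u(-1) + 6) + S(-1*(-12)))*(-97) = -215 + ((5 - 2)*(-⅛ + 6) + 4*(-1*(-12))²)*(-97) = -215 + (3*(47/8) + 4*12²)*(-97) = -215 + (141/8 + 4*144)*(-97) = -215 + (141/8 + 576)*(-97) = -215 + (4749/8)*(-97) = -215 - 460653/8 = -462373/8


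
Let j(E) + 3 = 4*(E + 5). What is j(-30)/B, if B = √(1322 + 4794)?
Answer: -103*√1529/3058 ≈ -1.3171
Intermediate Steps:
j(E) = 17 + 4*E (j(E) = -3 + 4*(E + 5) = -3 + 4*(5 + E) = -3 + (20 + 4*E) = 17 + 4*E)
B = 2*√1529 (B = √6116 = 2*√1529 ≈ 78.205)
j(-30)/B = (17 + 4*(-30))/((2*√1529)) = (17 - 120)*(√1529/3058) = -103*√1529/3058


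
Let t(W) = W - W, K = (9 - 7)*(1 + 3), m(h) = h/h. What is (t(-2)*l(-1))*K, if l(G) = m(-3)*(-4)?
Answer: 0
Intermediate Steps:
m(h) = 1
K = 8 (K = 2*4 = 8)
l(G) = -4 (l(G) = 1*(-4) = -4)
t(W) = 0
(t(-2)*l(-1))*K = (0*(-4))*8 = 0*8 = 0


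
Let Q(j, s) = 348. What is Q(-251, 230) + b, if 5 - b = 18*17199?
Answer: -309229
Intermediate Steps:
b = -309577 (b = 5 - 18*17199 = 5 - 1*309582 = 5 - 309582 = -309577)
Q(-251, 230) + b = 348 - 309577 = -309229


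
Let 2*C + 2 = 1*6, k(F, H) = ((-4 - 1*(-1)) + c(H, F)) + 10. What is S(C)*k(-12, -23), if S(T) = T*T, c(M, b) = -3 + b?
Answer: -32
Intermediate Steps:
k(F, H) = 4 + F (k(F, H) = ((-4 - 1*(-1)) + (-3 + F)) + 10 = ((-4 + 1) + (-3 + F)) + 10 = (-3 + (-3 + F)) + 10 = (-6 + F) + 10 = 4 + F)
C = 2 (C = -1 + (1*6)/2 = -1 + (½)*6 = -1 + 3 = 2)
S(T) = T²
S(C)*k(-12, -23) = 2²*(4 - 12) = 4*(-8) = -32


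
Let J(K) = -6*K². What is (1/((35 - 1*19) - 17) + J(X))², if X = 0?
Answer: 1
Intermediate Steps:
(1/((35 - 1*19) - 17) + J(X))² = (1/((35 - 1*19) - 17) - 6*0²)² = (1/((35 - 19) - 17) - 6*0)² = (1/(16 - 17) + 0)² = (1/(-1) + 0)² = (-1 + 0)² = (-1)² = 1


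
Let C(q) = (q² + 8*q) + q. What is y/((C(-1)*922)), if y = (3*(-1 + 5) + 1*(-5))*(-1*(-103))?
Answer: -721/7376 ≈ -0.097749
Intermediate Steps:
C(q) = q² + 9*q
y = 721 (y = (3*4 - 5)*103 = (12 - 5)*103 = 7*103 = 721)
y/((C(-1)*922)) = 721/((-(9 - 1)*922)) = 721/((-1*8*922)) = 721/((-8*922)) = 721/(-7376) = 721*(-1/7376) = -721/7376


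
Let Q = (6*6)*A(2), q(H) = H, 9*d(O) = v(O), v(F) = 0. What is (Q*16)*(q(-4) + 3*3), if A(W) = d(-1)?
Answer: 0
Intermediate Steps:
d(O) = 0 (d(O) = (⅑)*0 = 0)
A(W) = 0
Q = 0 (Q = (6*6)*0 = 36*0 = 0)
(Q*16)*(q(-4) + 3*3) = (0*16)*(-4 + 3*3) = 0*(-4 + 9) = 0*5 = 0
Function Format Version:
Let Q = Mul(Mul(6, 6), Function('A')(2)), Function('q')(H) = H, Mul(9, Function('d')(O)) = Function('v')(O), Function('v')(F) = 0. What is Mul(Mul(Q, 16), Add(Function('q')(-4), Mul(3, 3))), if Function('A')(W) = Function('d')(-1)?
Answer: 0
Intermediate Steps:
Function('d')(O) = 0 (Function('d')(O) = Mul(Rational(1, 9), 0) = 0)
Function('A')(W) = 0
Q = 0 (Q = Mul(Mul(6, 6), 0) = Mul(36, 0) = 0)
Mul(Mul(Q, 16), Add(Function('q')(-4), Mul(3, 3))) = Mul(Mul(0, 16), Add(-4, Mul(3, 3))) = Mul(0, Add(-4, 9)) = Mul(0, 5) = 0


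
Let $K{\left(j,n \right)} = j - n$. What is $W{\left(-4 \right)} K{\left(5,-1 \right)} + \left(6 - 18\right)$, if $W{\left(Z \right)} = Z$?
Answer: $-36$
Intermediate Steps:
$W{\left(-4 \right)} K{\left(5,-1 \right)} + \left(6 - 18\right) = - 4 \left(5 - -1\right) + \left(6 - 18\right) = - 4 \left(5 + 1\right) - 12 = \left(-4\right) 6 - 12 = -24 - 12 = -36$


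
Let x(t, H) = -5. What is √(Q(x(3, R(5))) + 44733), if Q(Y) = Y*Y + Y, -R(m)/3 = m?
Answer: √44753 ≈ 211.55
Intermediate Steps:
R(m) = -3*m
Q(Y) = Y + Y² (Q(Y) = Y² + Y = Y + Y²)
√(Q(x(3, R(5))) + 44733) = √(-5*(1 - 5) + 44733) = √(-5*(-4) + 44733) = √(20 + 44733) = √44753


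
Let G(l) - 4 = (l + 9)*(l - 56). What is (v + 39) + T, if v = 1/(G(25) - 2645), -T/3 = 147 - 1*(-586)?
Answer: -7981201/3695 ≈ -2160.0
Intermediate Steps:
G(l) = 4 + (-56 + l)*(9 + l) (G(l) = 4 + (l + 9)*(l - 56) = 4 + (9 + l)*(-56 + l) = 4 + (-56 + l)*(9 + l))
T = -2199 (T = -3*(147 - 1*(-586)) = -3*(147 + 586) = -3*733 = -2199)
v = -1/3695 (v = 1/((-500 + 25² - 47*25) - 2645) = 1/((-500 + 625 - 1175) - 2645) = 1/(-1050 - 2645) = 1/(-3695) = -1/3695 ≈ -0.00027064)
(v + 39) + T = (-1/3695 + 39) - 2199 = 144104/3695 - 2199 = -7981201/3695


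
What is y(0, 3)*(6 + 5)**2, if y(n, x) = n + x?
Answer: 363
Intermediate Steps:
y(0, 3)*(6 + 5)**2 = (0 + 3)*(6 + 5)**2 = 3*11**2 = 3*121 = 363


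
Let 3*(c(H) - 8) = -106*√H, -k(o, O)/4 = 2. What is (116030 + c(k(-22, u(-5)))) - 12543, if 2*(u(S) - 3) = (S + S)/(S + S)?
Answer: 103495 - 212*I*√2/3 ≈ 1.035e+5 - 99.938*I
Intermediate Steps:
u(S) = 7/2 (u(S) = 3 + ((S + S)/(S + S))/2 = 3 + ((2*S)/((2*S)))/2 = 3 + ((2*S)*(1/(2*S)))/2 = 3 + (½)*1 = 3 + ½ = 7/2)
k(o, O) = -8 (k(o, O) = -4*2 = -8)
c(H) = 8 - 106*√H/3 (c(H) = 8 + (-106*√H)/3 = 8 - 106*√H/3)
(116030 + c(k(-22, u(-5)))) - 12543 = (116030 + (8 - 212*I*√2/3)) - 12543 = (116038 - 212*I*√2/3) - 12543 = 103495 - 212*I*√2/3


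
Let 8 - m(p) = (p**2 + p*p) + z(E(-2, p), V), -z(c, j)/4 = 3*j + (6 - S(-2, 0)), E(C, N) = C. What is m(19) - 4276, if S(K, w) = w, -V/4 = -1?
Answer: -4918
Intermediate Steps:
V = 4 (V = -4*(-1) = 4)
z(c, j) = -24 - 12*j (z(c, j) = -4*(3*j + (6 - 1*0)) = -4*(3*j + (6 + 0)) = -4*(3*j + 6) = -4*(6 + 3*j) = -24 - 12*j)
m(p) = 80 - 2*p**2 (m(p) = 8 - ((p**2 + p*p) + (-24 - 12*4)) = 8 - ((p**2 + p**2) + (-24 - 48)) = 8 - (2*p**2 - 72) = 8 - (-72 + 2*p**2) = 8 + (72 - 2*p**2) = 80 - 2*p**2)
m(19) - 4276 = (80 - 2*19**2) - 4276 = (80 - 2*361) - 4276 = (80 - 722) - 4276 = -642 - 4276 = -4918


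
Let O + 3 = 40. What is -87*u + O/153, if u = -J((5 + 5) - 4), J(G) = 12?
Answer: 159769/153 ≈ 1044.2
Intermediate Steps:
O = 37 (O = -3 + 40 = 37)
u = -12 (u = -1*12 = -12)
-87*u + O/153 = -87*(-12) + 37/153 = 1044 + 37*(1/153) = 1044 + 37/153 = 159769/153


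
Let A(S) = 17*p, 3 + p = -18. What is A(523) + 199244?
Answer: 198887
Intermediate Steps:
p = -21 (p = -3 - 18 = -21)
A(S) = -357 (A(S) = 17*(-21) = -357)
A(523) + 199244 = -357 + 199244 = 198887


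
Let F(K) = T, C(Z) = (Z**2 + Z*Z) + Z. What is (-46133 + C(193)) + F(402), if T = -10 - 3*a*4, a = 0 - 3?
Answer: 28584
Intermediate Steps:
a = -3
C(Z) = Z + 2*Z**2 (C(Z) = (Z**2 + Z**2) + Z = 2*Z**2 + Z = Z + 2*Z**2)
T = 26 (T = -10 - 3*(-3)*4 = -10 + 9*4 = -10 + 36 = 26)
F(K) = 26
(-46133 + C(193)) + F(402) = (-46133 + 193*(1 + 2*193)) + 26 = (-46133 + 193*(1 + 386)) + 26 = (-46133 + 193*387) + 26 = (-46133 + 74691) + 26 = 28558 + 26 = 28584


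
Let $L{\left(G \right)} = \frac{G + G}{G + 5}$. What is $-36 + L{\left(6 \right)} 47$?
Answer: $\frac{168}{11} \approx 15.273$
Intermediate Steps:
$L{\left(G \right)} = \frac{2 G}{5 + G}$
$-36 + L{\left(6 \right)} 47 = -36 + 2 \cdot 6 \frac{1}{5 + 6} \cdot 47 = -36 + 2 \cdot 6 \cdot \frac{1}{11} \cdot 47 = -36 + \frac{12}{11} \cdot 47 = -36 + \frac{564}{11} = \frac{168}{11}$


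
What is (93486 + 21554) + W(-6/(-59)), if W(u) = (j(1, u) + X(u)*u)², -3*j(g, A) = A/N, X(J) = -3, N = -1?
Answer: 400454496/3481 ≈ 1.1504e+5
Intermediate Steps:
j(g, A) = A/3 (j(g, A) = -A/(3*(-1)) = -A*(-1)/3 = -(-1)*A/3 = A/3)
W(u) = 64*u²/9 (W(u) = (u/3 - 3*u)² = (-8*u/3)² = 64*u²/9)
(93486 + 21554) + W(-6/(-59)) = (93486 + 21554) + 64*(-6/(-59))²/9 = 115040 + 64*(-6*(-1/59))²/9 = 115040 + 64*(6/59)²/9 = 115040 + (64/9)*(36/3481) = 115040 + 256/3481 = 400454496/3481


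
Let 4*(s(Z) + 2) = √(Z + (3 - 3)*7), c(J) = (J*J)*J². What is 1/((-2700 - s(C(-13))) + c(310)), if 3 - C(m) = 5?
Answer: 73881658416/682312431287312953633 + 2*I*√2/682312431287312953633 ≈ 1.0828e-10 + 4.1454e-21*I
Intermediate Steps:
C(m) = -2 (C(m) = 3 - 1*5 = 3 - 5 = -2)
c(J) = J⁴ (c(J) = J²*J² = J⁴)
s(Z) = -2 + √Z/4 (s(Z) = -2 + √(Z + (3 - 3)*7)/4 = -2 + √(Z + 0*7)/4 = -2 + √(Z + 0)/4 = -2 + √Z/4)
1/((-2700 - s(C(-13))) + c(310)) = 1/((-2700 - (-2 + √(-2)/4)) + 310⁴) = 1/((-2700 - (-2 + (I*√2)/4)) + 9235210000) = 1/((-2700 - (-2 + I*√2/4)) + 9235210000) = 1/((-2700 + (2 - I*√2/4)) + 9235210000) = 1/((-2698 - I*√2/4) + 9235210000) = 1/(9235207302 - I*√2/4)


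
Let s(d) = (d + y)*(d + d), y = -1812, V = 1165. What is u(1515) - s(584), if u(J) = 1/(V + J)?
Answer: 3843934721/2680 ≈ 1.4343e+6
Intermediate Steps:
u(J) = 1/(1165 + J)
s(d) = 2*d*(-1812 + d) (s(d) = (d - 1812)*(d + d) = (-1812 + d)*(2*d) = 2*d*(-1812 + d))
u(1515) - s(584) = 1/(1165 + 1515) - 2*584*(-1812 + 584) = 1/2680 - 2*584*(-1228) = 1/2680 - 1*(-1434304) = 1/2680 + 1434304 = 3843934721/2680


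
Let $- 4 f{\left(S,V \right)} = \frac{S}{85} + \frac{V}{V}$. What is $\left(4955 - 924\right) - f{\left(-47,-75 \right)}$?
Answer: $\frac{685289}{170} \approx 4031.1$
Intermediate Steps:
$f{\left(S,V \right)} = - \frac{1}{4} - \frac{S}{340}$ ($f{\left(S,V \right)} = - \frac{\frac{S}{85} + \frac{V}{V}}{4} = - \frac{S \frac{1}{85} + 1}{4} = - \frac{\frac{S}{85} + 1}{4} = - \frac{1 + \frac{S}{85}}{4} = - \frac{1}{4} - \frac{S}{340}$)
$\left(4955 - 924\right) - f{\left(-47,-75 \right)} = \left(4955 - 924\right) - \left(- \frac{1}{4} - - \frac{47}{340}\right) = 4031 - \left(- \frac{1}{4} + \frac{47}{340}\right) = 4031 - - \frac{19}{170} = 4031 + \frac{19}{170} = \frac{685289}{170}$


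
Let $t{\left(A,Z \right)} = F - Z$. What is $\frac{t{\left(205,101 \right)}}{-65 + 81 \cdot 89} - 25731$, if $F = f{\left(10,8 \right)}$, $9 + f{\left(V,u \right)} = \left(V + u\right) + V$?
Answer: $- \frac{91911173}{3572} \approx -25731.0$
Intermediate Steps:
$f{\left(V,u \right)} = -9 + u + 2 V$ ($f{\left(V,u \right)} = -9 + \left(\left(V + u\right) + V\right) = -9 + \left(u + 2 V\right) = -9 + u + 2 V$)
$F = 19$ ($F = -9 + 8 + 2 \cdot 10 = -9 + 8 + 20 = 19$)
$t{\left(A,Z \right)} = 19 - Z$
$\frac{t{\left(205,101 \right)}}{-65 + 81 \cdot 89} - 25731 = \frac{19 - 101}{-65 + 81 \cdot 89} - 25731 = \frac{19 - 101}{-65 + 7209} - 25731 = - \frac{82}{7144} - 25731 = \left(-82\right) \frac{1}{7144} - 25731 = - \frac{41}{3572} - 25731 = - \frac{91911173}{3572}$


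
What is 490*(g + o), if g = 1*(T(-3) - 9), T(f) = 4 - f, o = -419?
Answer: -206290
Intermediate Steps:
g = -2 (g = 1*((4 - 1*(-3)) - 9) = 1*((4 + 3) - 9) = 1*(7 - 9) = 1*(-2) = -2)
490*(g + o) = 490*(-2 - 419) = 490*(-421) = -206290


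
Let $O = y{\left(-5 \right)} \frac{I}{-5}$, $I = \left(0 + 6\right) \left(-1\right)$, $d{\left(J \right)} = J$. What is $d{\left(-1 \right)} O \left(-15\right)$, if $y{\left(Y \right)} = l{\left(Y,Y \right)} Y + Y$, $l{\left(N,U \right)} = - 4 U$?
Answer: $-1890$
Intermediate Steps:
$I = -6$ ($I = 6 \left(-1\right) = -6$)
$y{\left(Y \right)} = Y - 4 Y^{2}$ ($y{\left(Y \right)} = - 4 Y Y + Y = - 4 Y^{2} + Y = Y - 4 Y^{2}$)
$O = -126$ ($O = - 5 \left(1 - -20\right) \left(- \frac{6}{-5}\right) = - 5 \left(1 + 20\right) \left(\left(-6\right) \left(- \frac{1}{5}\right)\right) = \left(-5\right) 21 \cdot \frac{6}{5} = \left(-105\right) \frac{6}{5} = -126$)
$d{\left(-1 \right)} O \left(-15\right) = \left(-1\right) \left(-126\right) \left(-15\right) = 126 \left(-15\right) = -1890$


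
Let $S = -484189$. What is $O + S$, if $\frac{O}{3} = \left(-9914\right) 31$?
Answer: $-1406191$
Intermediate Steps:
$O = -922002$ ($O = 3 \left(\left(-9914\right) 31\right) = 3 \left(-307334\right) = -922002$)
$O + S = -922002 - 484189 = -1406191$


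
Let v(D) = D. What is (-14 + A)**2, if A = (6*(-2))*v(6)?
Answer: 7396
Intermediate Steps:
A = -72 (A = (6*(-2))*6 = -12*6 = -72)
(-14 + A)**2 = (-14 - 72)**2 = (-86)**2 = 7396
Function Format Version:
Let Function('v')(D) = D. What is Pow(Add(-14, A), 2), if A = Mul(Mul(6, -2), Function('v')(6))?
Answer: 7396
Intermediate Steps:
A = -72 (A = Mul(Mul(6, -2), 6) = Mul(-12, 6) = -72)
Pow(Add(-14, A), 2) = Pow(Add(-14, -72), 2) = Pow(-86, 2) = 7396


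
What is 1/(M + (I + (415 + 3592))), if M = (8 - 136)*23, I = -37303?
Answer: -1/36240 ≈ -2.7594e-5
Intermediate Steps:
M = -2944 (M = -128*23 = -2944)
1/(M + (I + (415 + 3592))) = 1/(-2944 + (-37303 + (415 + 3592))) = 1/(-2944 + (-37303 + 4007)) = 1/(-2944 - 33296) = 1/(-36240) = -1/36240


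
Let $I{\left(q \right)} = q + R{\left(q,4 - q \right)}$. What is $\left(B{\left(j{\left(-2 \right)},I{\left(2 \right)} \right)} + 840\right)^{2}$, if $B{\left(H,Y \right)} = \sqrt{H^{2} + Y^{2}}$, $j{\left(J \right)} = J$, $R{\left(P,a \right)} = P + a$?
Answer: $705640 + 3360 \sqrt{10} \approx 7.1627 \cdot 10^{5}$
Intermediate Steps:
$I{\left(q \right)} = 4 + q$ ($I{\left(q \right)} = q + \left(q - \left(-4 + q\right)\right) = q + 4 = 4 + q$)
$\left(B{\left(j{\left(-2 \right)},I{\left(2 \right)} \right)} + 840\right)^{2} = \left(\sqrt{\left(-2\right)^{2} + \left(4 + 2\right)^{2}} + 840\right)^{2} = \left(\sqrt{4 + 6^{2}} + 840\right)^{2} = \left(\sqrt{4 + 36} + 840\right)^{2} = \left(\sqrt{40} + 840\right)^{2} = \left(2 \sqrt{10} + 840\right)^{2} = \left(840 + 2 \sqrt{10}\right)^{2}$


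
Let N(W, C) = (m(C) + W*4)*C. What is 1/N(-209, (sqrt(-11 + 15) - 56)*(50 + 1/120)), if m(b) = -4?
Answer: 1/2268378 ≈ 4.4084e-7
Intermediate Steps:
N(W, C) = C*(-4 + 4*W) (N(W, C) = (-4 + W*4)*C = (-4 + 4*W)*C = C*(-4 + 4*W))
1/N(-209, (sqrt(-11 + 15) - 56)*(50 + 1/120)) = 1/(4*((sqrt(-11 + 15) - 56)*(50 + 1/120))*(-1 - 209)) = 1/(4*((sqrt(4) - 56)*(50 + 1/120))*(-210)) = 1/(4*((2 - 56)*(6001/120))*(-210)) = 1/(4*(-54*6001/120)*(-210)) = 1/(4*(-54009/20)*(-210)) = 1/2268378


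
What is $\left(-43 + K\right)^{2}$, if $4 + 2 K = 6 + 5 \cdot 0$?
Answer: $1764$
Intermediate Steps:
$K = 1$ ($K = -2 + \frac{6 + 5 \cdot 0}{2} = -2 + \frac{6 + 0}{2} = -2 + \frac{1}{2} \cdot 6 = -2 + 3 = 1$)
$\left(-43 + K\right)^{2} = \left(-43 + 1\right)^{2} = \left(-42\right)^{2} = 1764$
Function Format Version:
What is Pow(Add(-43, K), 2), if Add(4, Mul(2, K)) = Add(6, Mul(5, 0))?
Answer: 1764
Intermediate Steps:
K = 1 (K = Add(-2, Mul(Rational(1, 2), Add(6, Mul(5, 0)))) = Add(-2, Mul(Rational(1, 2), Add(6, 0))) = Add(-2, Mul(Rational(1, 2), 6)) = Add(-2, 3) = 1)
Pow(Add(-43, K), 2) = Pow(Add(-43, 1), 2) = Pow(-42, 2) = 1764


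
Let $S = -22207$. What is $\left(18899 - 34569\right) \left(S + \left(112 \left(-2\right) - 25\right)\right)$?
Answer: $351885520$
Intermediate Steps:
$\left(18899 - 34569\right) \left(S + \left(112 \left(-2\right) - 25\right)\right) = \left(18899 - 34569\right) \left(-22207 + \left(112 \left(-2\right) - 25\right)\right) = - 15670 \left(-22207 - 249\right) = \left(-15670\right) \left(-22456\right) = 351885520$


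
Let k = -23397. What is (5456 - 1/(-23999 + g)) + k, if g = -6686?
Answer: -550519584/30685 ≈ -17941.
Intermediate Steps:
(5456 - 1/(-23999 + g)) + k = (5456 - 1/(-23999 - 6686)) - 23397 = (5456 - 1/(-30685)) - 23397 = (5456 - 1*(-1/30685)) - 23397 = (5456 + 1/30685) - 23397 = 167417361/30685 - 23397 = -550519584/30685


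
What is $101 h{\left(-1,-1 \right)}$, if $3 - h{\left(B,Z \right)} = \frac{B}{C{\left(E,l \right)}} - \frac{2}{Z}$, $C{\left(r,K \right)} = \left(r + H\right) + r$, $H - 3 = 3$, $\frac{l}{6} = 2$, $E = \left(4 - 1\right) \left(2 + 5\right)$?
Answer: $\frac{4949}{48} \approx 103.1$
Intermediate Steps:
$E = 21$ ($E = 3 \cdot 7 = 21$)
$l = 12$ ($l = 6 \cdot 2 = 12$)
$H = 6$ ($H = 3 + 3 = 6$)
$C{\left(r,K \right)} = 6 + 2 r$ ($C{\left(r,K \right)} = \left(r + 6\right) + r = \left(6 + r\right) + r = 6 + 2 r$)
$h{\left(B,Z \right)} = 3 + \frac{2}{Z} - \frac{B}{48}$ ($h{\left(B,Z \right)} = 3 - \left(\frac{B}{6 + 2 \cdot 21} - \frac{2}{Z}\right) = 3 - \left(\frac{B}{6 + 42} - \frac{2}{Z}\right) = 3 - \left(\frac{B}{48} - \frac{2}{Z}\right) = 3 - \left(- \frac{2}{Z} + \frac{B}{48}\right) = 3 + \frac{2}{Z} - \frac{B}{48}$)
$101 h{\left(-1,-1 \right)} = 101 \left(3 + \frac{2}{-1} - - \frac{1}{48}\right) = 101 \left(3 + 2 \left(-1\right) + \frac{1}{48}\right) = 101 \left(3 - 2 + \frac{1}{48}\right) = 101 \cdot \frac{49}{48} = \frac{4949}{48}$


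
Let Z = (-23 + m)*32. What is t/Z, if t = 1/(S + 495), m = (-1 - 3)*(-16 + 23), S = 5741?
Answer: -1/10177152 ≈ -9.8259e-8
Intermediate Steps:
m = -28 (m = -4*7 = -28)
t = 1/6236 (t = 1/(5741 + 495) = 1/6236 ≈ 0.00016036)
Z = -1632 (Z = (-23 - 28)*32 = -51*32 = -1632)
t/Z = (1/6236)/(-1632) = (1/6236)*(-1/1632) = -1/10177152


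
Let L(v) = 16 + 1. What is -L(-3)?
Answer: -17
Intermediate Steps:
L(v) = 17
-L(-3) = -1*17 = -17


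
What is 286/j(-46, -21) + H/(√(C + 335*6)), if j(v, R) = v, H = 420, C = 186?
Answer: -143/23 + 70*√61/61 ≈ 2.7452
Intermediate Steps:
286/j(-46, -21) + H/(√(C + 335*6)) = 286/(-46) + 420/(√(186 + 335*6)) = 286*(-1/46) + 420/(√(186 + 2010)) = -143/23 + 420/(√2196) = -143/23 + 420/((6*√61)) = -143/23 + 420*(√61/366) = -143/23 + 70*√61/61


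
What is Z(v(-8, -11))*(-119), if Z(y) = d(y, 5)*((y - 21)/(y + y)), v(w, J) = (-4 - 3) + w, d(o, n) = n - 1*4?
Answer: -714/5 ≈ -142.80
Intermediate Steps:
d(o, n) = -4 + n (d(o, n) = n - 4 = -4 + n)
v(w, J) = -7 + w
Z(y) = (-21 + y)/(2*y) (Z(y) = (-4 + 5)*((y - 21)/(y + y)) = 1*((-21 + y)/((2*y))) = 1*((-21 + y)*(1/(2*y))) = 1*((-21 + y)/(2*y)) = (-21 + y)/(2*y))
Z(v(-8, -11))*(-119) = ((-21 + (-7 - 8))/(2*(-7 - 8)))*(-119) = ((½)*(-21 - 15)/(-15))*(-119) = ((½)*(-1/15)*(-36))*(-119) = (6/5)*(-119) = -714/5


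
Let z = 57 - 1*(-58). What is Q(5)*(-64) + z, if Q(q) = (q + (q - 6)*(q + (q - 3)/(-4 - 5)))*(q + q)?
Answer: -245/9 ≈ -27.222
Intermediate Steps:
z = 115 (z = 57 + 58 = 115)
Q(q) = 2*q*(q + (-6 + q)*(⅓ + 8*q/9)) (Q(q) = (q + (-6 + q)*(q + (-3 + q)/(-9)))*(2*q) = (q + (-6 + q)*(q + (-3 + q)*(-⅑)))*(2*q) = (q + (-6 + q)*(q + (⅓ - q/9)))*(2*q) = (q + (-6 + q)*(⅓ + 8*q/9))*(2*q) = 2*q*(q + (-6 + q)*(⅓ + 8*q/9)))
Q(5)*(-64) + z = ((4/9)*5*(-9 - 18*5 + 4*5²))*(-64) + 115 = ((4/9)*5*(-9 - 90 + 4*25))*(-64) + 115 = ((4/9)*5*(-9 - 90 + 100))*(-64) + 115 = ((4/9)*5*1)*(-64) + 115 = (20/9)*(-64) + 115 = -1280/9 + 115 = -245/9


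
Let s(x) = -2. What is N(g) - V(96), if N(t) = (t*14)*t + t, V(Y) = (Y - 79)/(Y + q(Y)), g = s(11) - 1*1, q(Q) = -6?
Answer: 11053/90 ≈ 122.81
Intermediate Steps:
g = -3 (g = -2 - 1*1 = -2 - 1 = -3)
V(Y) = (-79 + Y)/(-6 + Y) (V(Y) = (Y - 79)/(Y - 6) = (-79 + Y)/(-6 + Y))
N(t) = t + 14*t² (N(t) = (14*t)*t + t = 14*t² + t = t + 14*t²)
N(g) - V(96) = -3*(1 + 14*(-3)) - (-79 + 96)/(-6 + 96) = -3*(1 - 42) - 17/90 = -3*(-41) - 17/90 = 123 - 1*17/90 = 123 - 17/90 = 11053/90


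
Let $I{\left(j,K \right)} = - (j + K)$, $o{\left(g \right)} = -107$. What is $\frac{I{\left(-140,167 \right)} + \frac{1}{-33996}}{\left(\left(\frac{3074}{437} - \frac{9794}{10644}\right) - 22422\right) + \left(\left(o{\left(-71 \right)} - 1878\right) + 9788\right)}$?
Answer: $\frac{355792766767}{192561237457582} \approx 0.0018477$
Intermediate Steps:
$I{\left(j,K \right)} = - K - j$ ($I{\left(j,K \right)} = - (K + j) = - K - j$)
$\frac{I{\left(-140,167 \right)} + \frac{1}{-33996}}{\left(\left(\frac{3074}{437} - \frac{9794}{10644}\right) - 22422\right) + \left(\left(o{\left(-71 \right)} - 1878\right) + 9788\right)} = \frac{\left(\left(-1\right) 167 - -140\right) + \frac{1}{-33996}}{\left(\left(\frac{3074}{437} - \frac{9794}{10644}\right) - 22422\right) + \left(\left(-107 - 1878\right) + 9788\right)} = \frac{\left(-167 + 140\right) - \frac{1}{33996}}{\left(\left(3074 \cdot \frac{1}{437} - \frac{4897}{5322}\right) - 22422\right) + \left(-1985 + 9788\right)} = \frac{-27 - \frac{1}{33996}}{\left(\left(\frac{3074}{437} - \frac{4897}{5322}\right) - 22422\right) + 7803} = - \frac{917893}{33996 \left(\left(\frac{14219839}{2325714} - 22422\right) + 7803\right)} = - \frac{917893}{33996 \left(- \frac{52132939469}{2325714} + 7803\right)} = - \frac{917893}{33996 \left(- \frac{33985393127}{2325714}\right)} = \left(- \frac{917893}{33996}\right) \left(- \frac{2325714}{33985393127}\right) = \frac{355792766767}{192561237457582}$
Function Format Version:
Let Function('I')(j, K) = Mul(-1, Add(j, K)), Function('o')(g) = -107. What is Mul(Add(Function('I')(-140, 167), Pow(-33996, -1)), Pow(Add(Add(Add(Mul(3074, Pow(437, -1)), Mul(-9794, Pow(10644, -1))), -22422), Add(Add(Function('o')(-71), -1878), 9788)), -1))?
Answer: Rational(355792766767, 192561237457582) ≈ 0.0018477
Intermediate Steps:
Function('I')(j, K) = Add(Mul(-1, K), Mul(-1, j)) (Function('I')(j, K) = Mul(-1, Add(K, j)) = Add(Mul(-1, K), Mul(-1, j)))
Mul(Add(Function('I')(-140, 167), Pow(-33996, -1)), Pow(Add(Add(Add(Mul(3074, Pow(437, -1)), Mul(-9794, Pow(10644, -1))), -22422), Add(Add(Function('o')(-71), -1878), 9788)), -1)) = Mul(Add(Add(Mul(-1, 167), Mul(-1, -140)), Pow(-33996, -1)), Pow(Add(Add(Add(Mul(3074, Pow(437, -1)), Mul(-9794, Pow(10644, -1))), -22422), Add(Add(-107, -1878), 9788)), -1)) = Mul(Add(Add(-167, 140), Rational(-1, 33996)), Pow(Add(Add(Add(Mul(3074, Rational(1, 437)), Mul(-9794, Rational(1, 10644))), -22422), Add(-1985, 9788)), -1)) = Mul(Add(-27, Rational(-1, 33996)), Pow(Add(Add(Add(Rational(3074, 437), Rational(-4897, 5322)), -22422), 7803), -1)) = Mul(Rational(-917893, 33996), Pow(Add(Add(Rational(14219839, 2325714), -22422), 7803), -1)) = Mul(Rational(-917893, 33996), Pow(Add(Rational(-52132939469, 2325714), 7803), -1)) = Mul(Rational(-917893, 33996), Pow(Rational(-33985393127, 2325714), -1)) = Mul(Rational(-917893, 33996), Rational(-2325714, 33985393127)) = Rational(355792766767, 192561237457582)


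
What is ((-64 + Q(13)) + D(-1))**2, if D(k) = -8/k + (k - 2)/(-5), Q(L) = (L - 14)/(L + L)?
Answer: 51940849/16900 ≈ 3073.4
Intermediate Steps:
Q(L) = (-14 + L)/(2*L) (Q(L) = (-14 + L)/((2*L)) = (-14 + L)*(1/(2*L)) = (-14 + L)/(2*L))
D(k) = 2/5 - 8/k - k/5 (D(k) = -8/k + (-2 + k)*(-1/5) = -8/k + (2/5 - k/5) = 2/5 - 8/k - k/5)
((-64 + Q(13)) + D(-1))**2 = ((-64 + (1/2)*(-14 + 13)/13) + (2/5 - 8/(-1) - 1/5*(-1)))**2 = ((-64 + (1/2)*(1/13)*(-1)) + (2/5 - 8*(-1) + 1/5))**2 = ((-64 - 1/26) + (2/5 + 8 + 1/5))**2 = (-1665/26 + 43/5)**2 = (-7207/130)**2 = 51940849/16900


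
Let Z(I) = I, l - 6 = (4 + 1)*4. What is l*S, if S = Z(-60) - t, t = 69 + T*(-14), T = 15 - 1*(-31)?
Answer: 13390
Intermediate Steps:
l = 26 (l = 6 + (4 + 1)*4 = 6 + 5*4 = 6 + 20 = 26)
T = 46 (T = 15 + 31 = 46)
t = -575 (t = 69 + 46*(-14) = 69 - 644 = -575)
S = 515 (S = -60 - 1*(-575) = -60 + 575 = 515)
l*S = 26*515 = 13390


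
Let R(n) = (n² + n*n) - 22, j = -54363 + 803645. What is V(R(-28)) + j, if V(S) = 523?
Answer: 749805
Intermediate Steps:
j = 749282
R(n) = -22 + 2*n² (R(n) = (n² + n²) - 22 = 2*n² - 22 = -22 + 2*n²)
V(R(-28)) + j = 523 + 749282 = 749805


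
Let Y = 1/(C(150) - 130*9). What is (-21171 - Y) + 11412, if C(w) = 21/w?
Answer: -570833137/58493 ≈ -9759.0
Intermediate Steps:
Y = -50/58493 (Y = 1/(21/150 - 130*9) = 1/(21*(1/150) - 1170) = 1/(7/50 - 1170) = 1/(-58493/50) = -50/58493 ≈ -0.00085480)
(-21171 - Y) + 11412 = (-21171 - 1*(-50/58493)) + 11412 = (-21171 + 50/58493) + 11412 = -1238355253/58493 + 11412 = -570833137/58493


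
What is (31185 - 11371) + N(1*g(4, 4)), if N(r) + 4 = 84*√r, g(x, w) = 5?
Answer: 19810 + 84*√5 ≈ 19998.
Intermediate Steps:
N(r) = -4 + 84*√r
(31185 - 11371) + N(1*g(4, 4)) = (31185 - 11371) + (-4 + 84*√(1*5)) = 19814 + (-4 + 84*√5) = 19810 + 84*√5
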